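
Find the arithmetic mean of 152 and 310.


AM = (152 + 310)/2 = 462/2 = 231

AM = 231


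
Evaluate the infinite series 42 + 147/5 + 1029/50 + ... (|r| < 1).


S∞ = a₁/(1-r) = 42/(1 - 7/10)
= 42/(3/10)
= 140

S∞ = 140


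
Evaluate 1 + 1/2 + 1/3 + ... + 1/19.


H_19 = 1/1 + 1/2 + 1/3 + ... + 1/19
= 275295799/77597520
≈ 3.5477

H_19 = 275295799/77597520 ≈ 3.5477


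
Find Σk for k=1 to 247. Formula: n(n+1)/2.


n(n+1)/2 = 247×248/2 = 61256/2 = 30628

Σk = 30628


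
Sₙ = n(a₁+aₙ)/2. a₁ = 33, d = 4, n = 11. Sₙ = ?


aₙ = 33 + (11-1)×4 = 73
Sₙ = n(a₁+aₙ)/2 = 11×(33+73)/2
= 11×106/2 = 583

S_11 = 583


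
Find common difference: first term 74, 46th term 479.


d = (aₙ - a₁)/(n-1)
= (479 - 74)/(46-1)
= 405/45 = 9

d = 9


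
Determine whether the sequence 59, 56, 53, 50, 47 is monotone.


Differences: -3, -3, -3, -3
All differences < 0 → strictly DECREASING

Monotonically decreasing


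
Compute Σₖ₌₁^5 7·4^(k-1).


Sₙ = 7×(4^5 - 1)/(4 - 1)
= 7×(1024 - 1)/3
= 7×1023/3
= 2387

S_5 = 2387


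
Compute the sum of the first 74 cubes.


n(n+1)/2 = 74×75/2 = 2775
Σk³ = 2775² = 7700625

Σk³ = 7700625


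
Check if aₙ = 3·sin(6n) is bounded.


For all n, -1 ≤ sin(6n) ≤ 1, so -3 ≤ 3·sin(6n) ≤ 3
Lower bound: -3, Upper bound: 3
The sequence IS bounded

Bounded (-3 ≤ aₙ ≤ 3)


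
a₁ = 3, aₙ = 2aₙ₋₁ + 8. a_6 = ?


Computing step by step:
a_1 = 3
a_2 = 14
a_3 = 36
a_4 = 80
a_5 = 168
a_6 = 344


a_6 = 344


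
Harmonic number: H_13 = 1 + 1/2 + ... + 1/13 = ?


H_13 = 1/1 + 1/2 + 1/3 + ... + 1/13
= 1145993/360360
≈ 3.1801

H_13 = 1145993/360360 ≈ 3.1801


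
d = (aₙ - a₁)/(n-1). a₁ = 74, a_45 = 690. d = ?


d = (aₙ - a₁)/(n-1)
= (690 - 74)/(45-1)
= 616/44 = 14

d = 14


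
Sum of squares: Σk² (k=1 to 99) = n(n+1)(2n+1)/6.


n = 99
n(n+1)(2n+1)/6 = 99×100×199/6
= 1970100/6 = 328350

Σk² = 328350


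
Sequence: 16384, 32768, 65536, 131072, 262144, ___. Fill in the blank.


Pattern: powers of 2: 2ⁿ
Terms: 16384, 32768, 65536, 131072, 262144
Next term = 524288

Next term = 524288


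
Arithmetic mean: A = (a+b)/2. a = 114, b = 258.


AM = (114 + 258)/2 = 372/2 = 186

AM = 186


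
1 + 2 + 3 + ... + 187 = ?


n(n+1)/2 = 187×188/2 = 35156/2 = 17578

Σk = 17578


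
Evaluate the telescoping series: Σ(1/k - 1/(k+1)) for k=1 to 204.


Telescoping: adjacent terms cancel.
= 1/1 - 1/205
= 1 - 1/205 = 204/205

Sum = 204/205


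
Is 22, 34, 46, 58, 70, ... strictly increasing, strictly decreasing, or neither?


Differences: 12, 12, 12, 12
All differences > 0 → strictly INCREASING

Monotonically increasing


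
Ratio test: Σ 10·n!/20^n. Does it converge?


aₙ = 10·n!/20^n
a_{n+1}/aₙ = (n+1)!/20^(n+1) × 20^n/n!  (constant 10 cancels)
= (n+1)/20
L = lim(n→∞) (n+1)/20 = ∞
L > 1 → series DIVERGES

Diverges (ratio test: L = ∞ > 1)


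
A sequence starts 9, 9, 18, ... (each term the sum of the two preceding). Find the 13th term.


Computing iteratively: 9, 9, 18, 27, 45, 72, 117, 189, 306, 495, 801, 1296, ...
a_13 = 2097

a_13 = 2097


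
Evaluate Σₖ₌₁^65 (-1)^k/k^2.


S = -1 + 1/4 - 1/9 + 1/16 - 1/25 + 1/36 - 1/49 + 1/64 ± ...
= -0.8226
(Full series converges to -π²/12 ≈ -0.8225)

S_65 = -0.8226


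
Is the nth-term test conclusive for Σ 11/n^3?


lim(n→∞) 11/n^3 = 0
lim aₙ = 0 → nth-term test is INCONCLUSIVE
(Need other tests; this is actually a convergent p-series with p=3 > 1)

Inconclusive (lim aₙ = 0; need another test)


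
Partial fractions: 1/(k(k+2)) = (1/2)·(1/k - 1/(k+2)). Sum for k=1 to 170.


1/(k(k+2)) = (1/2)·(1/k - 1/(k+2)) (partial fractions)
Telescoping: Σ = (1/2)·(1 + 1/2 - 1/171 - 1/172) = 43775/58824

Sum = 43775/58824


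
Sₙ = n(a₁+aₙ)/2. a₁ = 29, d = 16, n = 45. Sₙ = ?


aₙ = 29 + (45-1)×16 = 733
Sₙ = n(a₁+aₙ)/2 = 45×(29+733)/2
= 45×762/2 = 17145

S_45 = 17145


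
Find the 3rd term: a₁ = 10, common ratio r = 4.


aₙ = a₁·r^(n-1)
= 10×4^2
= 10×16
= 160

a_3 = 160


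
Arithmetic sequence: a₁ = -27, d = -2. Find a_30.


aₙ = a₁ + (n-1)d
= -27 + (30-1)×-2
= -27 - 58
= -85

a_30 = -85


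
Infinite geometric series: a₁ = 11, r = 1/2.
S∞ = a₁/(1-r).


S∞ = a₁/(1-r) = 11/(1 - 1/2)
= 11/(1/2)
= 22

S∞ = 22


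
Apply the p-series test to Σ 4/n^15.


p-series test: Σ c/n^p converges if p > 1, diverges if p ≤ 1 (constant c > 0 doesn't affect convergence).
p = 15
15 > 1 → CONVERGES

Converges (p = 15 > 1)


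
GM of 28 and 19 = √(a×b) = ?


GM = √(28×19) = √532 = 23.0651

GM = 23.0651


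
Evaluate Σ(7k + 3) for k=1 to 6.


Σ(7k+3) = 7·Σk + 3·n
= 7·21 + 3·6
= 147 + 18 = 165

Σ = 165


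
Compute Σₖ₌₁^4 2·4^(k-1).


Sₙ = 2×(4^4 - 1)/(4 - 1)
= 2×(256 - 1)/3
= 2×255/3
= 170

S_4 = 170


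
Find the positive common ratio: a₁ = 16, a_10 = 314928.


r^(n-1) = aₙ/a₁
r^9 = 314928/16 = 19683
r = 19683^(1/9)
= 3

r = 3


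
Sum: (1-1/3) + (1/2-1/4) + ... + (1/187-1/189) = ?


Telescoping with gap 2: two head and two tail terms survive.
= (1 + 1/2) - (1/188 + 1/189)
= 3/2 - 1/188 - 1/189 = 52921/35532

Sum = 52921/35532


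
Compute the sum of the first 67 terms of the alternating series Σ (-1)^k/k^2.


S = -1 + 1/4 - 1/9 + 1/16 - 1/25 + 1/36 - 1/49 + 1/64 ± ...
= -0.8226
(Full series converges to -π²/12 ≈ -0.8225)

S_67 = -0.8226


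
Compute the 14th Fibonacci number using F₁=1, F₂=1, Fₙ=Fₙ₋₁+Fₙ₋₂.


Fibonacci sequence: 1, 1, 2, 3, 5, 8, 13, 21, 34, 55, 89, ...
F(14) = 377

F(14) = 377


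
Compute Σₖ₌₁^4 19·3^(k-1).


Sₙ = 19×(3^4 - 1)/(3 - 1)
= 19×(81 - 1)/2
= 19×80/2
= 760

S_4 = 760


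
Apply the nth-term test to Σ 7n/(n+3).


lim(n→∞) 7n/(n+3) = 7/1 = 7  (divide numerator and denominator by n)
lim aₙ = 7 ≠ 0 → series DIVERGES

Diverges (lim aₙ = 7 ≠ 0)


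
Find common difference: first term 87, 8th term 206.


d = (aₙ - a₁)/(n-1)
= (206 - 87)/(8-1)
= 119/7 = 17

d = 17


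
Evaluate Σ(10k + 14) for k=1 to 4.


Σ(10k+14) = 10·Σk + 14·n
= 10·10 + 14·4
= 100 + 56 = 156

Σ = 156


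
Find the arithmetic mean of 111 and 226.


AM = (111 + 226)/2 = 337/2 = 168.5

AM = 168.5


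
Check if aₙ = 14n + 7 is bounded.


aₙ = 14n + 7 → as n→∞, aₙ→∞
No finite upper bound exists
The sequence is UNBOUNDED

Unbounded (aₙ → ∞ as n → ∞)


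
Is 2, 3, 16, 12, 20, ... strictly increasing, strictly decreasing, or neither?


Differences: 1, 13, -4, 8
Difference at position 1 is +1 (> 0) but position 3 is -4 (< 0) — sequence both rises and falls
→ NOT monotonic

Not monotonic


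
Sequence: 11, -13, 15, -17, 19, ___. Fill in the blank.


Pattern: alternating sign, magnitude arithmetic (d=2)
Terms: 11, -13, 15, -17, 19
Next term = -21

Next term = -21


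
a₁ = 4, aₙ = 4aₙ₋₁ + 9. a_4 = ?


Computing step by step:
a_1 = 4
a_2 = 25
a_3 = 109
a_4 = 445


a_4 = 445


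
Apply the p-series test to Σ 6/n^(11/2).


p-series test: Σ c/n^p converges if p > 1, diverges if p ≤ 1 (constant c > 0 doesn't affect convergence).
p = 11/2
11/2 > 1 → CONVERGES

Converges (p = 11/2 > 1)


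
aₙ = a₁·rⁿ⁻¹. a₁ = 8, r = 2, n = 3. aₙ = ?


aₙ = a₁·r^(n-1)
= 8×2^2
= 8×4
= 32

a_3 = 32


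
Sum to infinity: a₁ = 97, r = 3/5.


S∞ = a₁/(1-r) = 97/(1 - 3/5)
= 97/(2/5)
= 485/2

S∞ = 485/2


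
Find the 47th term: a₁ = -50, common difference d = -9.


aₙ = a₁ + (n-1)d
= -50 + (47-1)×-9
= -50 - 414
= -464

a_47 = -464


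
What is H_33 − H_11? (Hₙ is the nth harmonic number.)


Σₖ₌12^33 1/k = 1/12 + 1/13 + 1/14 + ... + 1/33
= 154355972958659/144403552893600
≈ 1.0689

Sum = 154355972958659/144403552893600 ≈ 1.0689


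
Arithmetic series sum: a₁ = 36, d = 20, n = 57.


aₙ = 36 + (57-1)×20 = 1156
Sₙ = n(a₁+aₙ)/2 = 57×(36+1156)/2
= 57×1192/2 = 33972

S_57 = 33972


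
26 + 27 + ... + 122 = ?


Σₖ₌26^122 k = Σₖ₌₁^122 k − Σₖ₌₁^25 k
= 122·123/2 − 25·26/2
= 7503 − 325 = 7178

Σk = 7178


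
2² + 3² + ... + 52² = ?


Σₖ₌2^52 k² = Σₖ₌₁^52 k² − Σₖ₌₁^1 k²
= 52·53·105/6 − 1·2·3/6
= 48230 − 1 = 48229

Σk² = 48229


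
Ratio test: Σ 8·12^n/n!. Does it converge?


aₙ = 8·12^n/n!
a_{n+1}/aₙ = 12^(n+1)/(n+1)! × n!/12^n  (constant 8 cancels)
= 12/(n+1)
L = lim(n→∞) 12/(n+1) = 0
L < 1 → series CONVERGES

Converges (ratio test: L = 0 < 1)


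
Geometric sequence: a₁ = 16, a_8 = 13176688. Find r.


r^(n-1) = aₙ/a₁
r^7 = 13176688/16 = 823543
r = 823543^(1/7)
= 7

r = 7


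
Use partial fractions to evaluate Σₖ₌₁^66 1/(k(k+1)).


1/(k(k+1)) = 1/k - 1/(k+1) (partial fractions)
Telescoping: Σ = 1 - 1/67 = 66/67

Sum = 66/67


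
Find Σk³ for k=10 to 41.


Σₖ₌10^41 k³ = [41·42/2]² − [9·10/2]²
= 741321 − 2025 = 739296

Σk³ = 739296


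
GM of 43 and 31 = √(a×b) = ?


GM = √(43×31) = √1333 = 36.5103

GM = 36.5103


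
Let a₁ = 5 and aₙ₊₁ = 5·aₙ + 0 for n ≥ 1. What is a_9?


Computing step by step:
a_1 = 5
a_2 = 25
a_3 = 125
a_4 = 625
a_5 = 3125
a_6 = 15625
a_7 = 78125
a_8 = 390625
a_9 = 1953125


a_9 = 1953125


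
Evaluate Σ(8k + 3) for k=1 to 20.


Σ(8k+3) = 8·Σk + 3·n
= 8·210 + 3·20
= 1680 + 60 = 1740

Σ = 1740


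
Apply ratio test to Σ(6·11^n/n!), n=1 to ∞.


aₙ = 6·11^n/n!
a_{n+1}/aₙ = 11^(n+1)/(n+1)! × n!/11^n  (constant 6 cancels)
= 11/(n+1)
L = lim(n→∞) 11/(n+1) = 0
L < 1 → series CONVERGES

Converges (ratio test: L = 0 < 1)


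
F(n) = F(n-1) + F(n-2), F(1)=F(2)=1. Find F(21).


Fibonacci sequence: 1, 1, 2, 3, 5, 8, 13, 21, 34, 55, 89, ...
F(21) = 10946

F(21) = 10946


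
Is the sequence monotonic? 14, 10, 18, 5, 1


Differences: -4, 8, -13, -4
Difference at position 2 is +8 (> 0) but position 1 is -4 (< 0) — sequence both rises and falls
→ NOT monotonic

Not monotonic


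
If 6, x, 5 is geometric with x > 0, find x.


GM = √(6×5) = √30 = 5.4772

GM = 5.4772


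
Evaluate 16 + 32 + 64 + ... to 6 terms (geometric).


Sₙ = 16×(2^6 - 1)/(2 - 1)
= 16×(64 - 1)/1
= 16×63/1
= 1008

S_6 = 1008


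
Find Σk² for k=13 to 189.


Σₖ₌13^189 k² = Σₖ₌₁^189 k² − Σₖ₌₁^12 k²
= 189·190·379/6 − 12·13·25/6
= 2268315 − 650 = 2267665

Σk² = 2267665


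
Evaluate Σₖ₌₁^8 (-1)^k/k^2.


S = -1 + 1/4 - 1/9 + 1/16 - 1/25 + 1/36 - 1/49 + 1/64
= -0.8156
(Full series converges to -π²/12 ≈ -0.8225)

S_8 = -0.8156


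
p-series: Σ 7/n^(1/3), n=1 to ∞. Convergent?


p-series test: Σ c/n^p converges if p > 1, diverges if p ≤ 1 (constant c > 0 doesn't affect convergence).
p = 1/3
1/3 ≤ 1 → DIVERGES

Diverges (p = 1/3 ≤ 1)


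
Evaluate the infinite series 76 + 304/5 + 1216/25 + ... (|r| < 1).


S∞ = a₁/(1-r) = 76/(1 - 4/5)
= 76/(1/5)
= 380

S∞ = 380


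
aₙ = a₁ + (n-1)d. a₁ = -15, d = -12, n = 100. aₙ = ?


aₙ = a₁ + (n-1)d
= -15 + (100-1)×-12
= -15 - 1188
= -1203

a_100 = -1203


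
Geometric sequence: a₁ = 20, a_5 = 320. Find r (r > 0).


r^(n-1) = aₙ/a₁
r^4 = 320/20 = 16
r = 16^(1/4)
= ±2; taking r > 0 gives r = 2

r = 2


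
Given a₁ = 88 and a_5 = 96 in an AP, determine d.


d = (aₙ - a₁)/(n-1)
= (96 - 88)/(5-1)
= 8/4 = 2

d = 2


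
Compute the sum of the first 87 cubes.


n(n+1)/2 = 87×88/2 = 3828
Σk³ = 3828² = 14653584

Σk³ = 14653584


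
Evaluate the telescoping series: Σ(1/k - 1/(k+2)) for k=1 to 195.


Telescoping with gap 2: two head and two tail terms survive.
= (1 + 1/2) - (1/196 + 1/197)
= 3/2 - 1/196 - 1/197 = 57525/38612

Sum = 57525/38612


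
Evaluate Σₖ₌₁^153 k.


n(n+1)/2 = 153×154/2 = 23562/2 = 11781

Σk = 11781


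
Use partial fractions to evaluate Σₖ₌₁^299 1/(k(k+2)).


1/(k(k+2)) = (1/2)·(1/k - 1/(k+2)) (partial fractions)
Telescoping: Σ = (1/2)·(1 + 1/2 - 1/300 - 1/301) = 134849/180600

Sum = 134849/180600


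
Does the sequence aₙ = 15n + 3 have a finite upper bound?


aₙ = 15n + 3 → as n→∞, aₙ→∞
No finite upper bound exists
The sequence is UNBOUNDED

Unbounded (aₙ → ∞ as n → ∞)


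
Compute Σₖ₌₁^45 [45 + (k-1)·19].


aₙ = 45 + (45-1)×19 = 881
Sₙ = n(a₁+aₙ)/2 = 45×(45+881)/2
= 45×926/2 = 20835

S_45 = 20835


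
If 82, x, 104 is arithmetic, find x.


AM = (82 + 104)/2 = 186/2 = 93

AM = 93


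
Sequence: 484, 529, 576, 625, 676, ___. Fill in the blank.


Pattern: perfect squares: n²
Terms: 484, 529, 576, 625, 676
Next term = 729

Next term = 729


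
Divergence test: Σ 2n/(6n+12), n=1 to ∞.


lim(n→∞) 2n/(6n+12) = 2/6 = 1/3  (divide numerator and denominator by n)
lim aₙ = 1/3 ≠ 0 → series DIVERGES

Diverges (lim aₙ = 1/3 ≠ 0)


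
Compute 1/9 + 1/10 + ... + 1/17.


Σₖ₌9^17 1/k = 1/9 + 1/10 + 1/11 + 1/12 + 1/13 + 1/14 + 1/15 + 1/16 + 1/17
= 1768477/2450448
≈ 0.7217

Sum = 1768477/2450448 ≈ 0.7217


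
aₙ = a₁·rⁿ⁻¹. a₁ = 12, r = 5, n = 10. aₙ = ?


aₙ = a₁·r^(n-1)
= 12×5^9
= 12×1953125
= 23437500

a_10 = 23437500


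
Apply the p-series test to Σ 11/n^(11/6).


p-series test: Σ c/n^p converges if p > 1, diverges if p ≤ 1 (constant c > 0 doesn't affect convergence).
p = 11/6
11/6 > 1 → CONVERGES

Converges (p = 11/6 > 1)


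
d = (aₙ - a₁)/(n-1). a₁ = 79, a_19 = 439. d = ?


d = (aₙ - a₁)/(n-1)
= (439 - 79)/(19-1)
= 360/18 = 20

d = 20


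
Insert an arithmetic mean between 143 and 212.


AM = (143 + 212)/2 = 355/2 = 177.5

AM = 177.5


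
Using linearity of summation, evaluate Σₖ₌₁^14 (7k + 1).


Σ(7k+1) = 7·Σk + 1·n
= 7·105 + 1·14
= 735 + 14 = 749

Σ = 749


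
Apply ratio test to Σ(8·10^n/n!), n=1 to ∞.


aₙ = 8·10^n/n!
a_{n+1}/aₙ = 10^(n+1)/(n+1)! × n!/10^n  (constant 8 cancels)
= 10/(n+1)
L = lim(n→∞) 10/(n+1) = 0
L < 1 → series CONVERGES

Converges (ratio test: L = 0 < 1)


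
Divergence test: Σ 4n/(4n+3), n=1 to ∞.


lim(n→∞) 4n/(4n+3) = 4/4 = 1  (divide numerator and denominator by n)
lim aₙ = 1 ≠ 0 → series DIVERGES

Diverges (lim aₙ = 1 ≠ 0)


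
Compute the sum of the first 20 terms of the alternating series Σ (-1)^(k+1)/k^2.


S = 1 - 1/4 + 1/9 - 1/16 + 1/25 - 1/36 + 1/49 - 1/64 ± ...
= 0.8213
(Full series converges to +π²/12 ≈ +0.8225)

S_20 = 0.8213


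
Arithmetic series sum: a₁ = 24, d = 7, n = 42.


aₙ = 24 + (42-1)×7 = 311
Sₙ = n(a₁+aₙ)/2 = 42×(24+311)/2
= 42×335/2 = 7035

S_42 = 7035


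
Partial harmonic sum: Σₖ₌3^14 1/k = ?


Σₖ₌3^14 1/k = 1/3 + 1/4 + 1/5 + ... + 1/14
= 631193/360360
≈ 1.7516

Sum = 631193/360360 ≈ 1.7516


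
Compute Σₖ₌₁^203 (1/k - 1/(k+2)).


Telescoping with gap 2: two head and two tail terms survive.
= (1 + 1/2) - (1/204 + 1/205)
= 3/2 - 1/204 - 1/205 = 62321/41820

Sum = 62321/41820


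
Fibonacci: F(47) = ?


Fibonacci sequence: 1, 1, 2, 3, 5, 8, 13, 21, 34, 55, 89, ...
F(47) = 2971215073

F(47) = 2971215073


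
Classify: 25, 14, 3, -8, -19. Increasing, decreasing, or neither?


Differences: -11, -11, -11, -11
All differences < 0 → strictly DECREASING

Monotonically decreasing


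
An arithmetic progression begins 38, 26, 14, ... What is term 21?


aₙ = a₁ + (n-1)d
= 38 + (21-1)×-12
= 38 - 240
= -202

a_21 = -202


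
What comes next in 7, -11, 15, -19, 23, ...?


Pattern: alternating sign, magnitude arithmetic (d=4)
Terms: 7, -11, 15, -19, 23
Next term = -27

Next term = -27


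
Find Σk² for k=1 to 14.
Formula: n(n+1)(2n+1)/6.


n = 14
n(n+1)(2n+1)/6 = 14×15×29/6
= 6090/6 = 1015

Σk² = 1015


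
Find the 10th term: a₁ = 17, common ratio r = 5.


aₙ = a₁·r^(n-1)
= 17×5^9
= 17×1953125
= 33203125

a_10 = 33203125


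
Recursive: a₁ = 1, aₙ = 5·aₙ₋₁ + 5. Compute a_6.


Computing step by step:
a_1 = 1
a_2 = 10
a_3 = 55
a_4 = 280
a_5 = 1405
a_6 = 7030


a_6 = 7030


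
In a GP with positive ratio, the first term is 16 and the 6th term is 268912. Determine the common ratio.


r^(n-1) = aₙ/a₁
r^5 = 268912/16 = 16807
r = 16807^(1/5)
= 7

r = 7


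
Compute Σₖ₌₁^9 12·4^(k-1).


Sₙ = 12×(4^9 - 1)/(4 - 1)
= 12×(262144 - 1)/3
= 12×262143/3
= 1048572

S_9 = 1048572


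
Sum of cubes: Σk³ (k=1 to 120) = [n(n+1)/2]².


n(n+1)/2 = 120×121/2 = 7260
Σk³ = 7260² = 52707600

Σk³ = 52707600


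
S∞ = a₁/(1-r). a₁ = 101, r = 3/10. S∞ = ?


S∞ = a₁/(1-r) = 101/(1 - 3/10)
= 101/(7/10)
= 1010/7

S∞ = 1010/7


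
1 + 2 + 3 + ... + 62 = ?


n(n+1)/2 = 62×63/2 = 3906/2 = 1953

Σk = 1953


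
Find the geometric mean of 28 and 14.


GM = √(28×14) = √392 = 19.799

GM = 19.799


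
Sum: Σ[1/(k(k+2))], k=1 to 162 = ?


1/(k(k+2)) = (1/2)·(1/k - 1/(k+2)) (partial fractions)
Telescoping: Σ = (1/2)·(1 + 1/2 - 1/163 - 1/164) = 39771/53464

Sum = 39771/53464


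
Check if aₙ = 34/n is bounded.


a₁ = 34, a₂ = 34/2, a₃ = 34/3, ...
0 < aₙ ≤ 34 for all n ≥ 1
Lower bound: 0, Upper bound: 34
The sequence IS bounded

Bounded (0 < aₙ ≤ 34)


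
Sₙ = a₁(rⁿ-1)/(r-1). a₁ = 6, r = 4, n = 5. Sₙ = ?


Sₙ = 6×(4^5 - 1)/(4 - 1)
= 6×(1024 - 1)/3
= 6×1023/3
= 2046

S_5 = 2046


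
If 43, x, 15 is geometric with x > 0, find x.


GM = √(43×15) = √645 = 25.3969

GM = 25.3969


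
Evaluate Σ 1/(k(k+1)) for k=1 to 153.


1/(k(k+1)) = 1/k - 1/(k+1) (partial fractions)
Telescoping: Σ = 1 - 1/154 = 153/154

Sum = 153/154


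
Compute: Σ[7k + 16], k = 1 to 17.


Σ(7k+16) = 7·Σk + 16·n
= 7·153 + 16·17
= 1071 + 272 = 1343

Σ = 1343


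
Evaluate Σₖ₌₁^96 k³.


n(n+1)/2 = 96×97/2 = 4656
Σk³ = 4656² = 21678336

Σk³ = 21678336


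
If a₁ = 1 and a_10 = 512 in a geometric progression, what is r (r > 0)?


r^(n-1) = aₙ/a₁
r^9 = 512/1 = 512
r = 512^(1/9)
= 2

r = 2


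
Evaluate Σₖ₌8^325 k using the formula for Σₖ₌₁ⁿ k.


Σₖ₌8^325 k = Σₖ₌₁^325 k − Σₖ₌₁^7 k
= 325·326/2 − 7·8/2
= 52975 − 28 = 52947

Σk = 52947


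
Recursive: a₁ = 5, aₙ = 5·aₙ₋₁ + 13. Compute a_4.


Computing step by step:
a_1 = 5
a_2 = 38
a_3 = 203
a_4 = 1028


a_4 = 1028


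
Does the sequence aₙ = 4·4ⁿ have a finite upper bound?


aₙ = 4·4ⁿ → as n→∞, aₙ→∞ (since base 4 > 1)
No finite upper bound exists
The sequence is UNBOUNDED

Unbounded (aₙ → ∞ as n → ∞)


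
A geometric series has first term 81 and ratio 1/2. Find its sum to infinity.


S∞ = a₁/(1-r) = 81/(1 - 1/2)
= 81/(1/2)
= 162

S∞ = 162


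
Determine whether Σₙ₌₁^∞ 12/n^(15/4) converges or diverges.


p-series test: Σ c/n^p converges if p > 1, diverges if p ≤ 1 (constant c > 0 doesn't affect convergence).
p = 15/4
15/4 > 1 → CONVERGES

Converges (p = 15/4 > 1)


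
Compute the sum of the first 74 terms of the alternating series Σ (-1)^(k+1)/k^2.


S = 1 - 1/4 + 1/9 - 1/16 + 1/25 - 1/36 + 1/49 - 1/64 ± ...
= 0.8224
(Full series converges to +π²/12 ≈ +0.8225)

S_74 = 0.8224


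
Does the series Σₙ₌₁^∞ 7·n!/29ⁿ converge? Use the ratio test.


aₙ = 7·n!/29^n
a_{n+1}/aₙ = (n+1)!/29^(n+1) × 29^n/n!  (constant 7 cancels)
= (n+1)/29
L = lim(n→∞) (n+1)/29 = ∞
L > 1 → series DIVERGES

Diverges (ratio test: L = ∞ > 1)


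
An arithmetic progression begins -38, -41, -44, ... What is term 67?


aₙ = a₁ + (n-1)d
= -38 + (67-1)×-3
= -38 - 198
= -236

a_67 = -236


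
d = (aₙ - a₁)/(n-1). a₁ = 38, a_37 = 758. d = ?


d = (aₙ - a₁)/(n-1)
= (758 - 38)/(37-1)
= 720/36 = 20

d = 20


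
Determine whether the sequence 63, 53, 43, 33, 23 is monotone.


Differences: -10, -10, -10, -10
All differences < 0 → strictly DECREASING

Monotonically decreasing


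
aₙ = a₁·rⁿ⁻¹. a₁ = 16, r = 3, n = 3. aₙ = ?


aₙ = a₁·r^(n-1)
= 16×3^2
= 16×9
= 144

a_3 = 144


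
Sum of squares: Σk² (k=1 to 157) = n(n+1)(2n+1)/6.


n = 157
n(n+1)(2n+1)/6 = 157×158×315/6
= 7813890/6 = 1302315

Σk² = 1302315


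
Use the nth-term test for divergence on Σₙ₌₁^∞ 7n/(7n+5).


lim(n→∞) 7n/(7n+5) = 7/7 = 1  (divide numerator and denominator by n)
lim aₙ = 1 ≠ 0 → series DIVERGES

Diverges (lim aₙ = 1 ≠ 0)


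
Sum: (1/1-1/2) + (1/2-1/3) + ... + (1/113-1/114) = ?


Telescoping: adjacent terms cancel.
= 1/1 - 1/114
= 1 - 1/114 = 113/114

Sum = 113/114


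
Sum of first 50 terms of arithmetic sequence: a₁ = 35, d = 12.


aₙ = 35 + (50-1)×12 = 623
Sₙ = n(a₁+aₙ)/2 = 50×(35+623)/2
= 50×658/2 = 16450

S_50 = 16450


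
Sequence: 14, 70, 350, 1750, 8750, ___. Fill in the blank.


Pattern: geometric (r=5)
Terms: 14, 70, 350, 1750, 8750
Next term = 43750

Next term = 43750


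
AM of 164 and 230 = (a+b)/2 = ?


AM = (164 + 230)/2 = 394/2 = 197

AM = 197


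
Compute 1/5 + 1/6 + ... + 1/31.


Σₖ₌5^31 1/k = 1/5 + 1/6 + 1/7 + ... + 1/31
= 140353889699857/72201776446800
≈ 1.9439

Sum = 140353889699857/72201776446800 ≈ 1.9439


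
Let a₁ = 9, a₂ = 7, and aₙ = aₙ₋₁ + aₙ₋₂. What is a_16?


Computing iteratively: 9, 7, 16, 23, 39, 62, 101, 163, 264, 427, 691, 1118, ...
a_16 = 7663

a_16 = 7663


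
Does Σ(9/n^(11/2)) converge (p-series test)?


p-series test: Σ c/n^p converges if p > 1, diverges if p ≤ 1 (constant c > 0 doesn't affect convergence).
p = 11/2
11/2 > 1 → CONVERGES

Converges (p = 11/2 > 1)


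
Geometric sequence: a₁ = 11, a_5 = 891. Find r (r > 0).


r^(n-1) = aₙ/a₁
r^4 = 891/11 = 81
r = 81^(1/4)
= ±3; taking r > 0 gives r = 3

r = 3


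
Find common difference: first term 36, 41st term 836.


d = (aₙ - a₁)/(n-1)
= (836 - 36)/(41-1)
= 800/40 = 20

d = 20


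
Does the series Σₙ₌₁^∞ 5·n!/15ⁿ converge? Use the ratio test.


aₙ = 5·n!/15^n
a_{n+1}/aₙ = (n+1)!/15^(n+1) × 15^n/n!  (constant 5 cancels)
= (n+1)/15
L = lim(n→∞) (n+1)/15 = ∞
L > 1 → series DIVERGES

Diverges (ratio test: L = ∞ > 1)


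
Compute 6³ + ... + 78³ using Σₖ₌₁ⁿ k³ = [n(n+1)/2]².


Σₖ₌6^78 k³ = [78·79/2]² − [5·6/2]²
= 9492561 − 225 = 9492336

Σk³ = 9492336


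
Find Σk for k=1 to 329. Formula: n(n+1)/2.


n(n+1)/2 = 329×330/2 = 108570/2 = 54285

Σk = 54285


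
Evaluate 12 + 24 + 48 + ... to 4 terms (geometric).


Sₙ = 12×(2^4 - 1)/(2 - 1)
= 12×(16 - 1)/1
= 12×15/1
= 180

S_4 = 180


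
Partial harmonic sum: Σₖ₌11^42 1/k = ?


Σₖ₌11^42 1/k = 1/11 + 1/12 + 1/13 + ... + 1/42
= 27836068974842873/19914562703599200
≈ 1.3978

Sum = 27836068974842873/19914562703599200 ≈ 1.3978


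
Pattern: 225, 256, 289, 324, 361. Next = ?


Pattern: perfect squares: n²
Terms: 225, 256, 289, 324, 361
Next term = 400

Next term = 400


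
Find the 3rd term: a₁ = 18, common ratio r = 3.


aₙ = a₁·r^(n-1)
= 18×3^2
= 18×9
= 162

a_3 = 162


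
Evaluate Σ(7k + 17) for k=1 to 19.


Σ(7k+17) = 7·Σk + 17·n
= 7·190 + 17·19
= 1330 + 323 = 1653

Σ = 1653


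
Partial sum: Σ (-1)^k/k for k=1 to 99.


S = -1 + 1/2 - 1/3 + 1/4 - 1/5 + 1/6 - 1/7 + 1/8 ± ...
= -0.6982
(Full series converges to -ln(2) ≈ -0.6931)

S_99 = -0.6982


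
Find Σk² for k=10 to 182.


Σₖ₌10^182 k² = Σₖ₌₁^182 k² − Σₖ₌₁^9 k²
= 182·183·365/6 − 9·10·19/6
= 2026115 − 285 = 2025830

Σk² = 2025830


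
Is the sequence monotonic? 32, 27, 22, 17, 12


Differences: -5, -5, -5, -5
All differences < 0 → strictly DECREASING

Monotonically decreasing


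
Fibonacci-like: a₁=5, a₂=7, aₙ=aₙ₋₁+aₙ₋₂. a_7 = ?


Computing iteratively: 5, 7, 12, 19, 31, 50, 81
a_7 = 81

a_7 = 81


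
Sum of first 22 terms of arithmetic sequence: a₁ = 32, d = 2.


aₙ = 32 + (22-1)×2 = 74
Sₙ = n(a₁+aₙ)/2 = 22×(32+74)/2
= 22×106/2 = 1166

S_22 = 1166


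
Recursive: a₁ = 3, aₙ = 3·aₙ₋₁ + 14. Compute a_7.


Computing step by step:
a_1 = 3
a_2 = 23
a_3 = 83
a_4 = 263
a_5 = 803
a_6 = 2423
a_7 = 7283


a_7 = 7283


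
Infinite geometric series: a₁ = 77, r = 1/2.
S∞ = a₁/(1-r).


S∞ = a₁/(1-r) = 77/(1 - 1/2)
= 77/(1/2)
= 154

S∞ = 154


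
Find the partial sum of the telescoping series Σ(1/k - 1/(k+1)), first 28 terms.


Telescoping: adjacent terms cancel.
= 1/1 - 1/29
= 1 - 1/29 = 28/29

Sum = 28/29


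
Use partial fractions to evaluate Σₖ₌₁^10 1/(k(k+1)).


1/(k(k+1)) = 1/k - 1/(k+1) (partial fractions)
Telescoping: Σ = 1 - 1/11 = 10/11

Sum = 10/11


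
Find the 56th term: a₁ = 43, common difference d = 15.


aₙ = a₁ + (n-1)d
= 43 + (56-1)×15
= 43 + 825
= 868

a_56 = 868


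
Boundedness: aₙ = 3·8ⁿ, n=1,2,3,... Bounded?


aₙ = 3·8ⁿ → as n→∞, aₙ→∞ (since base 8 > 1)
No finite upper bound exists
The sequence is UNBOUNDED

Unbounded (aₙ → ∞ as n → ∞)


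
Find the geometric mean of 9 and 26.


GM = √(9×26) = √234 = 15.2971

GM = 15.2971


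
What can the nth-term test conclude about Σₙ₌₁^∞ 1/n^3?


lim(n→∞) 1/n^3 = 0
lim aₙ = 0 → nth-term test is INCONCLUSIVE
(Need other tests; this is actually a convergent p-series with p=3 > 1)

Inconclusive (lim aₙ = 0; need another test)


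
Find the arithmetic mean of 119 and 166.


AM = (119 + 166)/2 = 285/2 = 142.5

AM = 142.5


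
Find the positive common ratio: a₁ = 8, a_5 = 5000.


r^(n-1) = aₙ/a₁
r^4 = 5000/8 = 625
r = 625^(1/4)
= ±5; taking r > 0 gives r = 5

r = 5


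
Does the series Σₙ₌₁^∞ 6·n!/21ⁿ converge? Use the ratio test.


aₙ = 6·n!/21^n
a_{n+1}/aₙ = (n+1)!/21^(n+1) × 21^n/n!  (constant 6 cancels)
= (n+1)/21
L = lim(n→∞) (n+1)/21 = ∞
L > 1 → series DIVERGES

Diverges (ratio test: L = ∞ > 1)


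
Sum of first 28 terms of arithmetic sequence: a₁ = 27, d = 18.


aₙ = 27 + (28-1)×18 = 513
Sₙ = n(a₁+aₙ)/2 = 28×(27+513)/2
= 28×540/2 = 7560

S_28 = 7560


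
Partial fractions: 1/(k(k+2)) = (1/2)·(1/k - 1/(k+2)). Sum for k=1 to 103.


1/(k(k+2)) = (1/2)·(1/k - 1/(k+2)) (partial fractions)
Telescoping: Σ = (1/2)·(1 + 1/2 - 1/104 - 1/105) = 16171/21840

Sum = 16171/21840


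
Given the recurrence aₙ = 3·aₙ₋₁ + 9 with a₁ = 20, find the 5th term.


Computing step by step:
a_1 = 20
a_2 = 69
a_3 = 216
a_4 = 657
a_5 = 1980


a_5 = 1980


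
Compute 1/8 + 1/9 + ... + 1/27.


Σₖ₌8^27 1/k = 1/8 + 1/9 + 1/10 + ... + 1/27
= 104294993063/80313433200
≈ 1.2986

Sum = 104294993063/80313433200 ≈ 1.2986


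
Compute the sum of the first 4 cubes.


n(n+1)/2 = 4×5/2 = 10
Σk³ = 10² = 100

Σk³ = 100


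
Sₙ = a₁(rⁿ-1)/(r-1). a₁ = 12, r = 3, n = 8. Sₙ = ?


Sₙ = 12×(3^8 - 1)/(3 - 1)
= 12×(6561 - 1)/2
= 12×6560/2
= 39360

S_8 = 39360


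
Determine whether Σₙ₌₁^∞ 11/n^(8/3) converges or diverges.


p-series test: Σ c/n^p converges if p > 1, diverges if p ≤ 1 (constant c > 0 doesn't affect convergence).
p = 8/3
8/3 > 1 → CONVERGES

Converges (p = 8/3 > 1)


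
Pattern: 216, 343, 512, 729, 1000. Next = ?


Pattern: perfect cubes: n³
Terms: 216, 343, 512, 729, 1000
Next term = 1331

Next term = 1331


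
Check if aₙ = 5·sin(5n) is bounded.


For all n, -1 ≤ sin(5n) ≤ 1, so -5 ≤ 5·sin(5n) ≤ 5
Lower bound: -5, Upper bound: 5
The sequence IS bounded

Bounded (-5 ≤ aₙ ≤ 5)


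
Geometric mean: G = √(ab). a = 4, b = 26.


GM = √(4×26) = √104 = 10.198

GM = 10.198


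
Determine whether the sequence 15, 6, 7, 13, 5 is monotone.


Differences: -9, 1, 6, -8
Difference at position 2 is +1 (> 0) but position 1 is -9 (< 0) — sequence both rises and falls
→ NOT monotonic

Not monotonic


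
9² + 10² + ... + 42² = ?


Σₖ₌9^42 k² = Σₖ₌₁^42 k² − Σₖ₌₁^8 k²
= 42·43·85/6 − 8·9·17/6
= 25585 − 204 = 25381

Σk² = 25381


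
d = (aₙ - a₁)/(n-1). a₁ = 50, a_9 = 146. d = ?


d = (aₙ - a₁)/(n-1)
= (146 - 50)/(9-1)
= 96/8 = 12

d = 12


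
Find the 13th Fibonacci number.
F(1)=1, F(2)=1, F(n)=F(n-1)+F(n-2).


Fibonacci sequence: 1, 1, 2, 3, 5, 8, 13, 21, 34, 55, 89, ...
F(13) = 233

F(13) = 233


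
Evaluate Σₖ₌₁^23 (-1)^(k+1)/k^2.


S = 1 - 1/4 + 1/9 - 1/16 + 1/25 - 1/36 + 1/49 - 1/64 ± ...
= 0.8234
(Full series converges to +π²/12 ≈ +0.8225)

S_23 = 0.8234


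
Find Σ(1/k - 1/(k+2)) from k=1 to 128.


Telescoping with gap 2: two head and two tail terms survive.
= (1 + 1/2) - (1/129 + 1/130)
= 3/2 - 1/129 - 1/130 = 12448/8385

Sum = 12448/8385


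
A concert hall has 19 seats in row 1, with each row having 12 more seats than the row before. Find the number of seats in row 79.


aₙ = a₁ + (n-1)d
= 19 + (79-1)×12
= 19 + 936
= 955

a_79 = 955


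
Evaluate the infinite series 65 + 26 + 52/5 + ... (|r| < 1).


S∞ = a₁/(1-r) = 65/(1 - 2/5)
= 65/(3/5)
= 325/3

S∞ = 325/3


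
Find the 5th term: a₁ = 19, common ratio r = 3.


aₙ = a₁·r^(n-1)
= 19×3^4
= 19×81
= 1539

a_5 = 1539


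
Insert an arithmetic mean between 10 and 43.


AM = (10 + 43)/2 = 53/2 = 26.5

AM = 26.5


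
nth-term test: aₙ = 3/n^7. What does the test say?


lim(n→∞) 3/n^7 = 0
lim aₙ = 0 → nth-term test is INCONCLUSIVE
(Need other tests; this is actually a convergent p-series with p=7 > 1)

Inconclusive (lim aₙ = 0; need another test)


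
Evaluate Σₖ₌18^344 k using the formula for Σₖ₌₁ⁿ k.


Σₖ₌18^344 k = Σₖ₌₁^344 k − Σₖ₌₁^17 k
= 344·345/2 − 17·18/2
= 59340 − 153 = 59187

Σk = 59187


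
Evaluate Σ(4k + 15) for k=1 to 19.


Σ(4k+15) = 4·Σk + 15·n
= 4·190 + 15·19
= 760 + 285 = 1045

Σ = 1045


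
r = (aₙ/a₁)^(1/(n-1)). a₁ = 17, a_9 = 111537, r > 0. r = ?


r^(n-1) = aₙ/a₁
r^8 = 111537/17 = 6561
r = 6561^(1/8)
= ±3; taking r > 0 gives r = 3

r = 3


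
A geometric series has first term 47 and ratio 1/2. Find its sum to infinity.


S∞ = a₁/(1-r) = 47/(1 - 1/2)
= 47/(1/2)
= 94

S∞ = 94


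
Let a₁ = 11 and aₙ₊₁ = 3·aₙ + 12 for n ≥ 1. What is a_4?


Computing step by step:
a_1 = 11
a_2 = 45
a_3 = 147
a_4 = 453


a_4 = 453


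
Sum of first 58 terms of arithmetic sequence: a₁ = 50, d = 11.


aₙ = 50 + (58-1)×11 = 677
Sₙ = n(a₁+aₙ)/2 = 58×(50+677)/2
= 58×727/2 = 21083

S_58 = 21083


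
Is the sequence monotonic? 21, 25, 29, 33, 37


Differences: 4, 4, 4, 4
All differences > 0 → strictly INCREASING

Monotonically increasing


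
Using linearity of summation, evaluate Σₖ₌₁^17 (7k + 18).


Σ(7k+18) = 7·Σk + 18·n
= 7·153 + 18·17
= 1071 + 306 = 1377

Σ = 1377


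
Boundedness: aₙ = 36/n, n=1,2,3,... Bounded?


a₁ = 36, a₂ = 36/2, a₃ = 36/3, ...
0 < aₙ ≤ 36 for all n ≥ 1
Lower bound: 0, Upper bound: 36
The sequence IS bounded

Bounded (0 < aₙ ≤ 36)


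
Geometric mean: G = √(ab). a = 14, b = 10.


GM = √(14×10) = √140 = 11.8322

GM = 11.8322


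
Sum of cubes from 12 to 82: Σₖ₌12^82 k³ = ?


Σₖ₌12^82 k³ = [82·83/2]² − [11·12/2]²
= 11580409 − 4356 = 11576053

Σk³ = 11576053


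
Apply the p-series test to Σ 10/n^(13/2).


p-series test: Σ c/n^p converges if p > 1, diverges if p ≤ 1 (constant c > 0 doesn't affect convergence).
p = 13/2
13/2 > 1 → CONVERGES

Converges (p = 13/2 > 1)


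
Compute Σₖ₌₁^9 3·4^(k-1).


Sₙ = 3×(4^9 - 1)/(4 - 1)
= 3×(262144 - 1)/3
= 3×262143/3
= 262143

S_9 = 262143


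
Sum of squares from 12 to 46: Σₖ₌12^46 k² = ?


Σₖ₌12^46 k² = Σₖ₌₁^46 k² − Σₖ₌₁^11 k²
= 46·47·93/6 − 11·12·23/6
= 33511 − 506 = 33005

Σk² = 33005


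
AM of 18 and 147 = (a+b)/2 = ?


AM = (18 + 147)/2 = 165/2 = 82.5

AM = 82.5


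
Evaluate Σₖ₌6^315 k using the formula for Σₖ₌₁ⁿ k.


Σₖ₌6^315 k = Σₖ₌₁^315 k − Σₖ₌₁^5 k
= 315·316/2 − 5·6/2
= 49770 − 15 = 49755

Σk = 49755


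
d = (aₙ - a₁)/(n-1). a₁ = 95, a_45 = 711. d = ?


d = (aₙ - a₁)/(n-1)
= (711 - 95)/(45-1)
= 616/44 = 14

d = 14


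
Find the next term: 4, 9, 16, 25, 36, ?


Pattern: perfect squares: n²
Terms: 4, 9, 16, 25, 36
Next term = 49

Next term = 49


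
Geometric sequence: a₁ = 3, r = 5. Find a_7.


aₙ = a₁·r^(n-1)
= 3×5^6
= 3×15625
= 46875

a_7 = 46875


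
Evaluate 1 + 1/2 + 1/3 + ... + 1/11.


H_11 = 1/1 + 1/2 + 1/3 + ... + 1/11
= 83711/27720
≈ 3.0199

H_11 = 83711/27720 ≈ 3.0199


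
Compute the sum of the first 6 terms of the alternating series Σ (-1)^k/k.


S = -1 + 1/2 - 1/3 + 1/4 - 1/5 + 1/6
= -0.6167
(Full series converges to -ln(2) ≈ -0.6931)

S_6 = -0.6167


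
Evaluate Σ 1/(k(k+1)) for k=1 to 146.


1/(k(k+1)) = 1/k - 1/(k+1) (partial fractions)
Telescoping: Σ = 1 - 1/147 = 146/147

Sum = 146/147


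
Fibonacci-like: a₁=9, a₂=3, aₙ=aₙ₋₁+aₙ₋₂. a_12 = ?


Computing iteratively: 9, 3, 12, 15, 27, 42, 69, 111, 180, 291, 471, 762
a_12 = 762

a_12 = 762


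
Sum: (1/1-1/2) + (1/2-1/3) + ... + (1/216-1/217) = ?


Telescoping: adjacent terms cancel.
= 1/1 - 1/217
= 1 - 1/217 = 216/217

Sum = 216/217


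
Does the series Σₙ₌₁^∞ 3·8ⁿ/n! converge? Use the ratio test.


aₙ = 3·8^n/n!
a_{n+1}/aₙ = 8^(n+1)/(n+1)! × n!/8^n  (constant 3 cancels)
= 8/(n+1)
L = lim(n→∞) 8/(n+1) = 0
L < 1 → series CONVERGES

Converges (ratio test: L = 0 < 1)


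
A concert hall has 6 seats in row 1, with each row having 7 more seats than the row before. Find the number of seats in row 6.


aₙ = a₁ + (n-1)d
= 6 + (6-1)×7
= 6 + 35
= 41

a_6 = 41


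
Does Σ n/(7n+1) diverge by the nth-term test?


lim(n→∞) n/(7n+1) = 1/7 = 1/7  (divide numerator and denominator by n)
lim aₙ = 1/7 ≠ 0 → series DIVERGES

Diverges (lim aₙ = 1/7 ≠ 0)


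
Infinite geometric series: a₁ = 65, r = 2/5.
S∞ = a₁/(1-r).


S∞ = a₁/(1-r) = 65/(1 - 2/5)
= 65/(3/5)
= 325/3

S∞ = 325/3


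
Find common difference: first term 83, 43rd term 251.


d = (aₙ - a₁)/(n-1)
= (251 - 83)/(43-1)
= 168/42 = 4

d = 4


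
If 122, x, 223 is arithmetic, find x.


AM = (122 + 223)/2 = 345/2 = 172.5

AM = 172.5


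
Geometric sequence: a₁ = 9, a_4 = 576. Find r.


r^(n-1) = aₙ/a₁
r^3 = 576/9 = 64
r = 64^(1/3)
= 4

r = 4


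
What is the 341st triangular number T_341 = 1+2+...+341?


n(n+1)/2 = 341×342/2 = 116622/2 = 58311

Σk = 58311


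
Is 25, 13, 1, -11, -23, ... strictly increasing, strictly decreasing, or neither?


Differences: -12, -12, -12, -12
All differences < 0 → strictly DECREASING

Monotonically decreasing


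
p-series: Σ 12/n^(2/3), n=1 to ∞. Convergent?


p-series test: Σ c/n^p converges if p > 1, diverges if p ≤ 1 (constant c > 0 doesn't affect convergence).
p = 2/3
2/3 ≤ 1 → DIVERGES

Diverges (p = 2/3 ≤ 1)


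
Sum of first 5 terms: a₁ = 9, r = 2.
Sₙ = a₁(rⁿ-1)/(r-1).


Sₙ = 9×(2^5 - 1)/(2 - 1)
= 9×(32 - 1)/1
= 9×31/1
= 279

S_5 = 279


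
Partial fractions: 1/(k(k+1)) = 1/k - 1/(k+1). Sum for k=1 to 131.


1/(k(k+1)) = 1/k - 1/(k+1) (partial fractions)
Telescoping: Σ = 1 - 1/132 = 131/132

Sum = 131/132


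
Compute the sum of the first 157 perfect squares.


n = 157
n(n+1)(2n+1)/6 = 157×158×315/6
= 7813890/6 = 1302315

Σk² = 1302315


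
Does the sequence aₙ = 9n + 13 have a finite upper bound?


aₙ = 9n + 13 → as n→∞, aₙ→∞
No finite upper bound exists
The sequence is UNBOUNDED

Unbounded (aₙ → ∞ as n → ∞)


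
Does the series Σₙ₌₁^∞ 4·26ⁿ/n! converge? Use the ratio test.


aₙ = 4·26^n/n!
a_{n+1}/aₙ = 26^(n+1)/(n+1)! × n!/26^n  (constant 4 cancels)
= 26/(n+1)
L = lim(n→∞) 26/(n+1) = 0
L < 1 → series CONVERGES

Converges (ratio test: L = 0 < 1)


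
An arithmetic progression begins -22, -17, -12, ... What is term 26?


aₙ = a₁ + (n-1)d
= -22 + (26-1)×5
= -22 + 125
= 103

a_26 = 103


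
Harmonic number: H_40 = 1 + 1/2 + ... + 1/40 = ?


H_40 = 1/1 + 1/2 + 1/3 + ... + 1/40
= 2078178381193813/485721041551200
≈ 4.2785

H_40 = 2078178381193813/485721041551200 ≈ 4.2785


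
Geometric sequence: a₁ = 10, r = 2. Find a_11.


aₙ = a₁·r^(n-1)
= 10×2^10
= 10×1024
= 10240

a_11 = 10240


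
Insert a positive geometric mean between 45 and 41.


GM = √(45×41) = √1845 = 42.9535

GM = 42.9535


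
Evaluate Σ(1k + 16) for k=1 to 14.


Σ(1k+16) = 1·Σk + 16·n
= 1·105 + 16·14
= 105 + 224 = 329

Σ = 329


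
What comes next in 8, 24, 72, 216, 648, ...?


Pattern: geometric (r=3)
Terms: 8, 24, 72, 216, 648
Next term = 1944

Next term = 1944


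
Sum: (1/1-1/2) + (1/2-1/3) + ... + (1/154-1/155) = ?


Telescoping: adjacent terms cancel.
= 1/1 - 1/155
= 1 - 1/155 = 154/155

Sum = 154/155


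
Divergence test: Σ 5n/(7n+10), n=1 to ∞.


lim(n→∞) 5n/(7n+10) = 5/7 = 5/7  (divide numerator and denominator by n)
lim aₙ = 5/7 ≠ 0 → series DIVERGES

Diverges (lim aₙ = 5/7 ≠ 0)


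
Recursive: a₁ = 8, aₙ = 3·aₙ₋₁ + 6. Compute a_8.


Computing step by step:
a_1 = 8
a_2 = 30
a_3 = 96
a_4 = 294
a_5 = 888
a_6 = 2670
a_7 = 8016
a_8 = 24054


a_8 = 24054


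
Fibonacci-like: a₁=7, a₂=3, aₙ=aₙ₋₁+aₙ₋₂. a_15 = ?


Computing iteratively: 7, 3, 10, 13, 23, 36, 59, 95, 154, 249, 403, 652, ...
a_15 = 2762

a_15 = 2762


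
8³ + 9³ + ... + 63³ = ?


Σₖ₌8^63 k³ = [63·64/2]² − [7·8/2]²
= 4064256 − 784 = 4063472

Σk³ = 4063472


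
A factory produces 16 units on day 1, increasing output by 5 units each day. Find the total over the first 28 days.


aₙ = 16 + (28-1)×5 = 151
Sₙ = n(a₁+aₙ)/2 = 28×(16+151)/2
= 28×167/2 = 2338

S_28 = 2338


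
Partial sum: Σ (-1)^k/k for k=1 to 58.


S = -1 + 1/2 - 1/3 + 1/4 - 1/5 + 1/6 - 1/7 + 1/8 ± ...
= -0.6846
(Full series converges to -ln(2) ≈ -0.6931)

S_58 = -0.6846


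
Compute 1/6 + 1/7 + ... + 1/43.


Σₖ₌6^43 1/k = 1/6 + 1/7 + 1/8 + ... + 1/43
= 252819946339770257/122332313750680800
≈ 2.0667

Sum = 252819946339770257/122332313750680800 ≈ 2.0667


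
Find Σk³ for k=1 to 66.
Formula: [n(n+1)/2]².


n(n+1)/2 = 66×67/2 = 2211
Σk³ = 2211² = 4888521

Σk³ = 4888521


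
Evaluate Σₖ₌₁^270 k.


n(n+1)/2 = 270×271/2 = 73170/2 = 36585

Σk = 36585


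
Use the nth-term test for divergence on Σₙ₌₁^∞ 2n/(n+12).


lim(n→∞) 2n/(n+12) = 2/1 = 2  (divide numerator and denominator by n)
lim aₙ = 2 ≠ 0 → series DIVERGES

Diverges (lim aₙ = 2 ≠ 0)


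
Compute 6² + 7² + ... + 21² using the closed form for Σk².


Σₖ₌6^21 k² = Σₖ₌₁^21 k² − Σₖ₌₁^5 k²
= 21·22·43/6 − 5·6·11/6
= 3311 − 55 = 3256

Σk² = 3256
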